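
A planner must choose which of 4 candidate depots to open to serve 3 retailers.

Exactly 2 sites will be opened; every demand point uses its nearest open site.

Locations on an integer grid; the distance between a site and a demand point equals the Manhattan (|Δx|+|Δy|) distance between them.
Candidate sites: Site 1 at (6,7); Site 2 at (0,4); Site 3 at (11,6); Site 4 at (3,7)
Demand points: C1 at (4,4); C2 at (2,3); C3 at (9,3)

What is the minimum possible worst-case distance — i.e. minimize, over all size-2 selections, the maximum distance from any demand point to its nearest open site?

Open {Site 2, Site 3}.
  Farthest demand point is C3 at distance 5 (to Site 3); all others are ≤ 5.
With {Site 3, Site 4} the worst case is 5.
With {Site 1, Site 2} the worst case is 7.
No size-2 selection achieves below 5.

5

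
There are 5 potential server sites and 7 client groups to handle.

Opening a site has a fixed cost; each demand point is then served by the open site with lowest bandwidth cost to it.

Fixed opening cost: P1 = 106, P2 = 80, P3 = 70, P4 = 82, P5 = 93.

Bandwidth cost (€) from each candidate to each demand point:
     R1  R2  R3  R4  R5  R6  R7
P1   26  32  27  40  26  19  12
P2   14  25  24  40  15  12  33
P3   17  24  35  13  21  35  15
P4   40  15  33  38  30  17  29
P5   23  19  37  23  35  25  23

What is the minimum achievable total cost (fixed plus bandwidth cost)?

Open {P3}: assign each demand point to its cheapest open site.
  R1→P3 17, R2→P3 24, R3→P3 35, R4→P3 13, R5→P3 21, R6→P3 35, R7→P3 15
  bandwidth cost 160, fixed 70 → total 230.
Compare {P2}: bandwidth cost 163 + fixed 80 = 243.
Compare {P2, P3}: bandwidth cost 117 + fixed 150 = 267.
Compare {P5}: bandwidth cost 185 + fixed 93 = 278.
All other subsets cost ≥ 243. Minimum total cost: 230.

230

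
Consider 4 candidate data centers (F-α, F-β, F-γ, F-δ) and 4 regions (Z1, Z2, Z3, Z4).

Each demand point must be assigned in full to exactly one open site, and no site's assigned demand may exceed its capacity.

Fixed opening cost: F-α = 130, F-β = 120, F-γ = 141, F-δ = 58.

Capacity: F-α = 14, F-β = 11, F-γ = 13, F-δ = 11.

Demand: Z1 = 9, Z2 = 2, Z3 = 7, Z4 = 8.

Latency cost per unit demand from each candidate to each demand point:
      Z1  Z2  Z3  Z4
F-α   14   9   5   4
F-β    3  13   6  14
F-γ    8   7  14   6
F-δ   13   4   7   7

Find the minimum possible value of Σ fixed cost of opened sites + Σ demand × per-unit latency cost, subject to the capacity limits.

Open {F-α, F-β, F-δ}; cheapest assignment that respects the capacities:
  F-α (cap 14, load 8): Z4 — cost 8×4 = 32
  F-β (cap 11, load 9): Z1 — cost 9×3 = 27
  F-δ (cap 11, load 9): Z2, Z3 — cost 2×4 + 7×7 = 57
  Shipping 116, fixed 308 → total 424.
  Any other capacity-feasible assignment to {F-α, F-β, F-δ} ships for at least 116.
Compare {F-β, F-γ, F-δ}: its best feasible assignment gives total 451.
Compare {F-α, F-γ, F-δ}: its best feasible assignment gives total 490.
Every other set of open sites that can feasibly serve all demand totals ≥ 451 even under its best assignment. Minimum: 424.

424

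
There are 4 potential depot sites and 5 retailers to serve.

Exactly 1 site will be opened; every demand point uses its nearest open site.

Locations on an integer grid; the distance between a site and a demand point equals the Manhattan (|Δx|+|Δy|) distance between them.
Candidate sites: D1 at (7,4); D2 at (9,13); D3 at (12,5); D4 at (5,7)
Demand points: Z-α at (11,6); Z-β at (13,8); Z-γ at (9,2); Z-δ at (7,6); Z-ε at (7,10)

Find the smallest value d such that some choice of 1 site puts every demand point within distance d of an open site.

9

Open {D4}.
  Farthest demand point is Z-β at distance 9 (to D4); all others are ≤ 9.
With {D1} the worst case is 10.
With {D3} the worst case is 10.
No size-1 selection achieves below 9.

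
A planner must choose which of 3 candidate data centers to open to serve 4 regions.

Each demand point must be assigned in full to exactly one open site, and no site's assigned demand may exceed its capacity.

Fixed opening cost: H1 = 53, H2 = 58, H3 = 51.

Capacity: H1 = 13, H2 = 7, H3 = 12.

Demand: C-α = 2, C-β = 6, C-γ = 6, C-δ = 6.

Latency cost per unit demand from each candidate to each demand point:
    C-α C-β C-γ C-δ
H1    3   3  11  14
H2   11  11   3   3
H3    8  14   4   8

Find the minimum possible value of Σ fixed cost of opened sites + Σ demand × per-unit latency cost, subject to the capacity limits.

Open {H1, H3}; cheapest assignment that respects the capacities:
  H1 (cap 13, load 8): C-α, C-β — cost 2×3 + 6×3 = 24
  H3 (cap 12, load 12): C-γ, C-δ — cost 6×4 + 6×8 = 72
  Shipping 96, fixed 104 → total 200.
  Any other capacity-feasible assignment to {H1, H3} ships for at least 96.
Compare {H1, H2, H3}: its best feasible assignment gives total 228.
Every other set of open sites that can feasibly serve all demand totals ≥ 228 even under its best assignment. Minimum: 200.

200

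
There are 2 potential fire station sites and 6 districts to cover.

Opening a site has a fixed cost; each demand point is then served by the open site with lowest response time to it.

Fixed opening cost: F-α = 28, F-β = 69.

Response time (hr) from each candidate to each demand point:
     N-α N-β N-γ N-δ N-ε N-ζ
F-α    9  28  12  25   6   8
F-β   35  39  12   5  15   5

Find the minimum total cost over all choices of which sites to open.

116

Open {F-α}: assign each demand point to its cheapest open site.
  N-α→F-α 9, N-β→F-α 28, N-γ→F-α 12, N-δ→F-α 25, N-ε→F-α 6, N-ζ→F-α 8
  response time 88, fixed 28 → total 116.
Compare {F-α, F-β}: response time 65 + fixed 97 = 162.
Compare {F-β}: response time 111 + fixed 69 = 180.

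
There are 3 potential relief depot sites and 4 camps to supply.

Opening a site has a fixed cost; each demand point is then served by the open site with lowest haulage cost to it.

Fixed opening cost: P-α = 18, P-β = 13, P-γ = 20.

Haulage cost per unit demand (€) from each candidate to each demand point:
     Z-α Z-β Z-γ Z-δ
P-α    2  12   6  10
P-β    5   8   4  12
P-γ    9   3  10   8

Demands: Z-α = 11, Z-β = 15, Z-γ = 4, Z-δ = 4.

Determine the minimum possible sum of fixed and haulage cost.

161

Open {P-α, P-γ}: assign each demand point to its cheapest open site.
  Z-α→P-α 11×2=22, Z-β→P-γ 15×3=45, Z-γ→P-α 4×6=24, Z-δ→P-γ 4×8=32
  haulage cost 123, fixed 38 → total 161.
Compare {P-α, P-β, P-γ}: haulage cost 115 + fixed 51 = 166.
Compare {P-β, P-γ}: haulage cost 148 + fixed 33 = 181.
Compare {P-α, P-β}: haulage cost 198 + fixed 31 = 229.
All other subsets cost ≥ 166. Minimum total cost: 161.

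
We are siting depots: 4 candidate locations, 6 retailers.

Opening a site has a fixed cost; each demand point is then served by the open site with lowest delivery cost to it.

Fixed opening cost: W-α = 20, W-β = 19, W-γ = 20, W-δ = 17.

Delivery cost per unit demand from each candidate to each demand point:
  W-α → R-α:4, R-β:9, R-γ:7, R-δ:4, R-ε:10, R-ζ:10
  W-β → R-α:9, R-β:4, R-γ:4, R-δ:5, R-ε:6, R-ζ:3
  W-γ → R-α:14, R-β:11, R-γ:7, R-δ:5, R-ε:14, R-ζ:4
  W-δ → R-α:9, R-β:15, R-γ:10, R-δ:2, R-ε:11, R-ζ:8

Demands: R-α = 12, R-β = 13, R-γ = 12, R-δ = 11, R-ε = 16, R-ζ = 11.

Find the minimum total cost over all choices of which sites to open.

355

Open {W-α, W-β, W-δ}: assign each demand point to its cheapest open site.
  R-α→W-α 12×4=48, R-β→W-β 13×4=52, R-γ→W-β 12×4=48, R-δ→W-δ 11×2=22, R-ε→W-β 16×6=96, R-ζ→W-β 11×3=33
  delivery cost 299, fixed 56 → total 355.
Compare {W-α, W-β}: delivery cost 321 + fixed 39 = 360.
Compare {W-α, W-β, W-γ, W-δ}: delivery cost 299 + fixed 76 = 375.
Compare {W-α, W-β, W-γ}: delivery cost 321 + fixed 59 = 380.
All other subsets cost ≥ 360. Minimum total cost: 355.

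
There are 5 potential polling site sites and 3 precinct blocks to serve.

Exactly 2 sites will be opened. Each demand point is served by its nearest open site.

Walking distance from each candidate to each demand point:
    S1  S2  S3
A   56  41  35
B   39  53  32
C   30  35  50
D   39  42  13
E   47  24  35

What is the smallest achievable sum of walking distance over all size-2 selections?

Open {D, E}.
  S1→D 39, S2→E 24, S3→D 13  ⇒ total 76.
Compare {C, D}: total 78.
Compare {C, E}: total 89.
No size-2 selection does better; minimum is 76.

76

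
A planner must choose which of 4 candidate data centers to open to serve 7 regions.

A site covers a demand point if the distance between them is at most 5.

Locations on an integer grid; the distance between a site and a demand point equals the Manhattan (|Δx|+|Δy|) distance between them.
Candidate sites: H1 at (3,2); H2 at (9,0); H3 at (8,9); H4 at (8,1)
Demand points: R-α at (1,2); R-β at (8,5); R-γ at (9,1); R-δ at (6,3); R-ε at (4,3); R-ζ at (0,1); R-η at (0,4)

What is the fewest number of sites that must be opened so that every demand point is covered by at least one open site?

2

Coverage sets (demand points within 5 of each site):
  H1: {R-α, R-δ, R-ε, R-ζ, R-η}
  H2: {R-γ}
  H3: {R-β}
  H4: {R-β, R-γ, R-δ}
No single site covers all 7 demand points.
But {H1, H4} covers everything, so the minimum is 2.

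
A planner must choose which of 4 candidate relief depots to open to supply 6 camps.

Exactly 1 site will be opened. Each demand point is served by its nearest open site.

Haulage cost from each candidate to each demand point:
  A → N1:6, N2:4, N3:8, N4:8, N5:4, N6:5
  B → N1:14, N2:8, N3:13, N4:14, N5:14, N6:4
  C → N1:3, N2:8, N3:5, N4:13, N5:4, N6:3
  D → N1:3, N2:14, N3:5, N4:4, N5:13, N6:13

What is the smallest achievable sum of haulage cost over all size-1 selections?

35

Open {A}.
  N1→A 6, N2→A 4, N3→A 8, N4→A 8, N5→A 4, N6→A 5  ⇒ total 35.
Compare {C}: total 36.
Compare {D}: total 52.
No size-1 selection does better; minimum is 35.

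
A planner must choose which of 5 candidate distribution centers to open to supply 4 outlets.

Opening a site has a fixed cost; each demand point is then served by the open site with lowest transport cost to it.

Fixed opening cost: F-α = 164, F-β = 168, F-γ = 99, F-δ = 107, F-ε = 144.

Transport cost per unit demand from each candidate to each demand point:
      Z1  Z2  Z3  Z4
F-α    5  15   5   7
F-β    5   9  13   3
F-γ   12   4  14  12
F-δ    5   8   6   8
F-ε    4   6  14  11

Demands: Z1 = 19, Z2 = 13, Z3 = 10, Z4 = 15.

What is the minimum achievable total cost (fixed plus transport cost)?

Open {F-δ}: assign each demand point to its cheapest open site.
  Z1→F-δ 19×5=95, Z2→F-δ 13×8=104, Z3→F-δ 10×6=60, Z4→F-δ 15×8=120
  transport cost 379, fixed 107 → total 486.
Compare {F-γ, F-δ}: transport cost 327 + fixed 206 = 533.
Compare {F-β}: transport cost 387 + fixed 168 = 555.
Compare {F-α, F-γ}: transport cost 302 + fixed 263 = 565.
All other subsets cost ≥ 533. Minimum total cost: 486.

486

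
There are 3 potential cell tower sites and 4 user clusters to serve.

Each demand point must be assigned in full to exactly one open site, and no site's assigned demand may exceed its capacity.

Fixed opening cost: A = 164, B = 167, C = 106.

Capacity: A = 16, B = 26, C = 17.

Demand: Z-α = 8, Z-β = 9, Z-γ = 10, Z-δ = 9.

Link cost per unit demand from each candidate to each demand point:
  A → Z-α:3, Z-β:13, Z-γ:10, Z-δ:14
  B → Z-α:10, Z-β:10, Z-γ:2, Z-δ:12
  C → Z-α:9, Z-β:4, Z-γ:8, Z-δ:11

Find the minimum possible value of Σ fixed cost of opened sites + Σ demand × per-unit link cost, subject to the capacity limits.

509

Open {B, C}; cheapest assignment that respects the capacities:
  B (cap 26, load 19): Z-γ, Z-δ — cost 10×2 + 9×12 = 128
  C (cap 17, load 17): Z-α, Z-β — cost 8×9 + 9×4 = 108
  Shipping 236, fixed 273 → total 509.
  Any other capacity-feasible assignment to {B, C} ships for at least 236.
Compare {A, B, C}: its best feasible assignment gives total 625.
Compare {A, B}: its best feasible assignment gives total 709.
Every other set of open sites that can feasibly serve all demand totals ≥ 625 even under its best assignment. Minimum: 509.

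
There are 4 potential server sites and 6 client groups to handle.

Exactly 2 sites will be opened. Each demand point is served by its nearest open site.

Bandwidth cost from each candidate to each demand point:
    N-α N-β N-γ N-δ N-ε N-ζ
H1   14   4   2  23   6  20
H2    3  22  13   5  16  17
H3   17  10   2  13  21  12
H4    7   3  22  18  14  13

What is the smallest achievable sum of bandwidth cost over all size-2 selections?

Open {H1, H2}.
  N-α→H2 3, N-β→H1 4, N-γ→H1 2, N-δ→H2 5, N-ε→H1 6, N-ζ→H2 17  ⇒ total 37.
Compare {H2, H3}: total 48.
Compare {H1, H4}: total 49.
No size-2 selection does better; minimum is 37.

37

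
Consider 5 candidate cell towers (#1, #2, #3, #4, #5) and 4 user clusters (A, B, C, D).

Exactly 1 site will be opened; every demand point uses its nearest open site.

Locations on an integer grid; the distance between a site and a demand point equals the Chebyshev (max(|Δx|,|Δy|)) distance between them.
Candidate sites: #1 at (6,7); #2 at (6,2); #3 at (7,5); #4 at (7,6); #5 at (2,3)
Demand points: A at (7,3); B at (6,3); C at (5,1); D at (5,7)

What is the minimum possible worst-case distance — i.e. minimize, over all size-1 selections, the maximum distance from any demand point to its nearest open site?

4

Open {#3}.
  Farthest demand point is C at distance 4 (to #3); all others are ≤ 4.
With {#2} the worst case is 5.
With {#4} the worst case is 5.
No size-1 selection achieves below 4.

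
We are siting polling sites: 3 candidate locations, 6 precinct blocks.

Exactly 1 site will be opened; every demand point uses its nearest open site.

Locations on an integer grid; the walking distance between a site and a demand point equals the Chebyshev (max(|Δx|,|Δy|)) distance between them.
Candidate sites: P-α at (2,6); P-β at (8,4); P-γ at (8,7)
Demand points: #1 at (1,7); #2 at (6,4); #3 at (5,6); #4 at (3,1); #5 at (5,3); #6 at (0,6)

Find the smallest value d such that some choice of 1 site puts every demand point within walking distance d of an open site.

Open {P-α}.
  Farthest demand point is #4 at walking distance 5 (to P-α); all others are ≤ 5.
With {P-β} the worst case is 8.
With {P-γ} the worst case is 8.
No size-1 selection achieves below 5.

5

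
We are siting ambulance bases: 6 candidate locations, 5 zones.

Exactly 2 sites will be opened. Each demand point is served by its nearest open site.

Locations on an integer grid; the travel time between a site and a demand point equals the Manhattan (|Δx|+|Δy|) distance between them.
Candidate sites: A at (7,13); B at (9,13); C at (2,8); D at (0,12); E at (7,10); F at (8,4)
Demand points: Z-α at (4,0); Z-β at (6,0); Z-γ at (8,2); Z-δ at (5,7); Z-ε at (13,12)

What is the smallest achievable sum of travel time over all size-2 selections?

Open {B, F}.
  Z-α→F 8, Z-β→F 6, Z-γ→F 2, Z-δ→F 6, Z-ε→B 5  ⇒ total 27.
Compare {A, F}: total 29.
Compare {E, F}: total 29.
No size-2 selection does better; minimum is 27.

27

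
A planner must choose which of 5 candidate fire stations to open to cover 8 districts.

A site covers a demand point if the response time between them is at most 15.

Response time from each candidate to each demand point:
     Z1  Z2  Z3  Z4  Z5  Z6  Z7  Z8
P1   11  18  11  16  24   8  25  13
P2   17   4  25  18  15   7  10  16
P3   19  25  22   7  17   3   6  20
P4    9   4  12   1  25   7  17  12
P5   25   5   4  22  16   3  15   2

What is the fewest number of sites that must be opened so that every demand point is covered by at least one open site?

Coverage sets (demand points within 15 of each site):
  P1: {Z1, Z3, Z6, Z8}
  P2: {Z2, Z5, Z6, Z7}
  P3: {Z4, Z6, Z7}
  P4: {Z1, Z2, Z3, Z4, Z6, Z8}
  P5: {Z2, Z3, Z6, Z7, Z8}
No single site covers all 8 demand points.
But {P2, P4} covers everything, so the minimum is 2.

2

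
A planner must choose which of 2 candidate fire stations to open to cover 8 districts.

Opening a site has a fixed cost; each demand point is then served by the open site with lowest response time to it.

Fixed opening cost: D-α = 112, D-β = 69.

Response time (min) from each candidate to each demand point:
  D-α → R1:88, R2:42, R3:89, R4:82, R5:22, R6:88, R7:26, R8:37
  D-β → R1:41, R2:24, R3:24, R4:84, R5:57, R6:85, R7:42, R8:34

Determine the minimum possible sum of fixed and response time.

Open {D-β}: assign each demand point to its cheapest open site.
  R1→D-β 41, R2→D-β 24, R3→D-β 24, R4→D-β 84, R5→D-β 57, R6→D-β 85, R7→D-β 42, R8→D-β 34
  response time 391, fixed 69 → total 460.
Compare {D-α, D-β}: response time 338 + fixed 181 = 519.
Compare {D-α}: response time 474 + fixed 112 = 586.

460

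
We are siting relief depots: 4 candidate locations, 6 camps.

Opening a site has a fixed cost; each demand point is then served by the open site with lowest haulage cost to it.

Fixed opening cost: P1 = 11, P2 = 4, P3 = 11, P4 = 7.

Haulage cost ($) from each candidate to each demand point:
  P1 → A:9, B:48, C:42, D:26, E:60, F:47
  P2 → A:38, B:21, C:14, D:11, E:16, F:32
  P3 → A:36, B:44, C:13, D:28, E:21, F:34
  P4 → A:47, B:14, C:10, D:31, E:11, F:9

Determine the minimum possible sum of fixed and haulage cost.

86

Open {P1, P2, P4}: assign each demand point to its cheapest open site.
  A→P1 9, B→P4 14, C→P4 10, D→P2 11, E→P4 11, F→P4 9
  haulage cost 64, fixed 22 → total 86.
Compare {P1, P4}: haulage cost 79 + fixed 18 = 97.
Compare {P1, P2, P3, P4}: haulage cost 64 + fixed 33 = 97.
Compare {P2, P4}: haulage cost 93 + fixed 11 = 104.
All other subsets cost ≥ 97. Minimum total cost: 86.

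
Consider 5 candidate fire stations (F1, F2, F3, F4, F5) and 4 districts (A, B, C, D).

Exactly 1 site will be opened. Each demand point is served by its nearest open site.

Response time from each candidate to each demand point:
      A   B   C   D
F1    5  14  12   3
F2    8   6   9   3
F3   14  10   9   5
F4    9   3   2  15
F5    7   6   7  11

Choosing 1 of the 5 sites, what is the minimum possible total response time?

Open {F2}.
  A→F2 8, B→F2 6, C→F2 9, D→F2 3  ⇒ total 26.
Compare {F4}: total 29.
Compare {F5}: total 31.
No size-1 selection does better; minimum is 26.

26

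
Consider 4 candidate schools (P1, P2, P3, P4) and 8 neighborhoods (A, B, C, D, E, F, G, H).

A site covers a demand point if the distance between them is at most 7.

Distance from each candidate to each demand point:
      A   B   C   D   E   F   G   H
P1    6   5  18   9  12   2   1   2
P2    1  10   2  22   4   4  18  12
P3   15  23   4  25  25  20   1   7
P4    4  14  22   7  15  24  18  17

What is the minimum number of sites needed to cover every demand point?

Coverage sets (demand points within 7 of each site):
  P1: {A, B, F, G, H}
  P2: {A, C, E, F}
  P3: {C, G, H}
  P4: {A, D}
No 2 sites suffice: every size-2 union leaves at least one demand point uncovered.
But {P1, P2, P4} covers everything, so the minimum is 3.

3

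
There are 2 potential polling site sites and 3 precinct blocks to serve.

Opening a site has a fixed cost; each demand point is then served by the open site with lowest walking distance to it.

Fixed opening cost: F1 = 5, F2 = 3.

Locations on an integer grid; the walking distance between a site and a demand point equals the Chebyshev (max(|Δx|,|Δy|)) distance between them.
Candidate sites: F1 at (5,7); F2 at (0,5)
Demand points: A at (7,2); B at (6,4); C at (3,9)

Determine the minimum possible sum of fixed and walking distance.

Open {F1}: assign each demand point to its cheapest open site.
  A→F1 5, B→F1 3, C→F1 2
  walking distance 10, fixed 5 → total 15.
Compare {F1, F2}: walking distance 10 + fixed 8 = 18.
Compare {F2}: walking distance 17 + fixed 3 = 20.

15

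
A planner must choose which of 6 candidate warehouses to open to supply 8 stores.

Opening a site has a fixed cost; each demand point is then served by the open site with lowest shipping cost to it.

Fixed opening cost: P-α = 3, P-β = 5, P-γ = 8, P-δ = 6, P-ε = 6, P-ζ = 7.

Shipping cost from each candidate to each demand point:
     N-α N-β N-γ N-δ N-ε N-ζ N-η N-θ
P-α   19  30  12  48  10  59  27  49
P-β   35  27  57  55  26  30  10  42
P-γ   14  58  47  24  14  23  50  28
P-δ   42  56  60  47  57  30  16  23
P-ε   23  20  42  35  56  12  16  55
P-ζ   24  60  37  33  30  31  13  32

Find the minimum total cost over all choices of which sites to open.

Open {P-α, P-β, P-γ, P-ε}: assign each demand point to its cheapest open site.
  N-α→P-γ 14, N-β→P-ε 20, N-γ→P-α 12, N-δ→P-γ 24, N-ε→P-α 10, N-ζ→P-ε 12, N-η→P-β 10, N-θ→P-γ 28
  shipping cost 130, fixed 22 → total 152.
Compare {P-α, P-γ, P-ε}: shipping cost 136 + fixed 17 = 153.
Compare {P-α, P-β, P-γ, P-δ, P-ε}: shipping cost 125 + fixed 28 = 153.
Compare {P-α, P-γ, P-δ, P-ε}: shipping cost 131 + fixed 23 = 154.
All other subsets cost ≥ 153. Minimum total cost: 152.

152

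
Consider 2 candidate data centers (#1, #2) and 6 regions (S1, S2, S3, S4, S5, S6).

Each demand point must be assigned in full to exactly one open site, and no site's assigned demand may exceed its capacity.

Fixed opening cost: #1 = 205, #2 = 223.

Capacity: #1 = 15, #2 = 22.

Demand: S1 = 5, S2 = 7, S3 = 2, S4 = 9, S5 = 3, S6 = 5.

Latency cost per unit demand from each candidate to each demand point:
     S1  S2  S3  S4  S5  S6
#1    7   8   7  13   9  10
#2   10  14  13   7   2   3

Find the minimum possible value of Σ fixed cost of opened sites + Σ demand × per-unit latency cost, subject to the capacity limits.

Open {#1, #2}; cheapest assignment that respects the capacities:
  #1 (cap 15, load 14): S1, S2, S3 — cost 5×7 + 7×8 + 2×7 = 105
  #2 (cap 22, load 17): S4, S5, S6 — cost 9×7 + 3×2 + 5×3 = 84
  Shipping 189, fixed 428 → total 617.
  Any other capacity-feasible assignment to {#1, #2} ships for at least 189.
Total demand is 31 and no other set of sites has combined capacity ≥ 31, so {#1, #2} is the only feasible choice of open sites. Minimum: 617.

617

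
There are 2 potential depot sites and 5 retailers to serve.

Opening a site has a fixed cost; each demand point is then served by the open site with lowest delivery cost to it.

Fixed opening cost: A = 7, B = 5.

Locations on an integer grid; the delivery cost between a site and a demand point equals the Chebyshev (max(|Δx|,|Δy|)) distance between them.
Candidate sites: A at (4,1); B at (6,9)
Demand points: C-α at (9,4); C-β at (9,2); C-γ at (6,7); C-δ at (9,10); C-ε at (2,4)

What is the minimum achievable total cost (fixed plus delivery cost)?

27

Open {B}: assign each demand point to its cheapest open site.
  C-α→B 5, C-β→B 7, C-γ→B 2, C-δ→B 3, C-ε→B 5
  delivery cost 22, fixed 5 → total 27.
Compare {A, B}: delivery cost 18 + fixed 12 = 30.
Compare {A}: delivery cost 28 + fixed 7 = 35.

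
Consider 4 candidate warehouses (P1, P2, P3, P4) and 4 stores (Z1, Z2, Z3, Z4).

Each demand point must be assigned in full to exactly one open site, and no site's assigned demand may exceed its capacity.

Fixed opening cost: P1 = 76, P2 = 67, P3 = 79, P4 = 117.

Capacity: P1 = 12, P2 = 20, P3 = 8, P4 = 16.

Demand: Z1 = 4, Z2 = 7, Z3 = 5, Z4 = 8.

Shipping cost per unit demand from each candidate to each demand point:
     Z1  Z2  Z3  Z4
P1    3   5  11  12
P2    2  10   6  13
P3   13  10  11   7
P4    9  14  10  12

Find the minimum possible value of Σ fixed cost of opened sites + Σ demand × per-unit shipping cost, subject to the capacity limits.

310

Open {P2, P3}; cheapest assignment that respects the capacities:
  P2 (cap 20, load 16): Z1, Z2, Z3 — cost 4×2 + 7×10 + 5×6 = 108
  P3 (cap 8, load 8): Z4 — cost 8×7 = 56
  Shipping 164, fixed 146 → total 310.
  Any other capacity-feasible assignment to {P2, P3} ships for at least 164.
Compare {P1, P2}: its best feasible assignment gives total 320.
Compare {P1, P2, P3}: its best feasible assignment gives total 351.
Every other set of open sites that can feasibly serve all demand totals ≥ 320 even under its best assignment. Minimum: 310.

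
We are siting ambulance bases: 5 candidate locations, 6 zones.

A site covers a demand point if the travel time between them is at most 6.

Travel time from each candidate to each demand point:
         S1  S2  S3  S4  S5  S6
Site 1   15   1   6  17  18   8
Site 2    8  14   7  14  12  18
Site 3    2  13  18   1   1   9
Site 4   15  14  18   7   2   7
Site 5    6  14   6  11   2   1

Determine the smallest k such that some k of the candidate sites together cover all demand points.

3

Coverage sets (demand points within 6 of each site):
  Site 1: {S2, S3}
  Site 2: {}
  Site 3: {S1, S4, S5}
  Site 4: {S5}
  Site 5: {S1, S3, S5, S6}
No 2 sites suffice: every size-2 union leaves at least one demand point uncovered.
But {Site 1, Site 3, Site 5} covers everything, so the minimum is 3.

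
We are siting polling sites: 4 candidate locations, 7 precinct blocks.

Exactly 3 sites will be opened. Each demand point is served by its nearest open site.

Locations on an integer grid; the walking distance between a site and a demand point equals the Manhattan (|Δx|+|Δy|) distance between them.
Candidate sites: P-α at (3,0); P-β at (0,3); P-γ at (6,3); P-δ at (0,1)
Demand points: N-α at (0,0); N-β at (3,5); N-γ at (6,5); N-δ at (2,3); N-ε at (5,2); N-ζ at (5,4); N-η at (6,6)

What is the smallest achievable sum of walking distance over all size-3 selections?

17

Open {P-β, P-γ, P-δ}.
  N-α→P-δ 1, N-β→P-β 5, N-γ→P-γ 2, N-δ→P-β 2, N-ε→P-γ 2, N-ζ→P-γ 2, N-η→P-γ 3  ⇒ total 17.
Compare {P-α, P-β, P-γ}: total 19.
Compare {P-α, P-γ, P-δ}: total 19.
No size-3 selection does better; minimum is 17.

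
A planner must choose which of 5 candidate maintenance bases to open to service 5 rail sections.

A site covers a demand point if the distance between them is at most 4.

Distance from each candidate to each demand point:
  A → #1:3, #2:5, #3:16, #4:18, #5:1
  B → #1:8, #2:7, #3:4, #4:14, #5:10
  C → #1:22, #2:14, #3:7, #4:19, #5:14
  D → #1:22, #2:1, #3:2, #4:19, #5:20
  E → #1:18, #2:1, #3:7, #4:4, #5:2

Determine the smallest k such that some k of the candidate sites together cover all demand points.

3

Coverage sets (demand points within 4 of each site):
  A: {#1, #5}
  B: {#3}
  C: {}
  D: {#2, #3}
  E: {#2, #4, #5}
No 2 sites suffice: every size-2 union leaves at least one demand point uncovered.
But {A, B, E} covers everything, so the minimum is 3.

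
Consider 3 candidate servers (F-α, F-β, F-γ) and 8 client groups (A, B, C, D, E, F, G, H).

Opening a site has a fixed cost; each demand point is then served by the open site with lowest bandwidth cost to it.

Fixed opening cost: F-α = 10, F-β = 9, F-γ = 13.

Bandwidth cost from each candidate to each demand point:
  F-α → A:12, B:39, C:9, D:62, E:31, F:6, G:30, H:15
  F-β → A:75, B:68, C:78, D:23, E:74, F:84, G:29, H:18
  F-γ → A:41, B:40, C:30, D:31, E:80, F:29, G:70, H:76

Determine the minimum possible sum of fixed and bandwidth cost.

Open {F-α, F-β}: assign each demand point to its cheapest open site.
  A→F-α 12, B→F-α 39, C→F-α 9, D→F-β 23, E→F-α 31, F→F-α 6, G→F-β 29, H→F-α 15
  bandwidth cost 164, fixed 19 → total 183.
Compare {F-α, F-γ}: bandwidth cost 173 + fixed 23 = 196.
Compare {F-α, F-β, F-γ}: bandwidth cost 164 + fixed 32 = 196.
Compare {F-α}: bandwidth cost 204 + fixed 10 = 214.
All other subsets cost ≥ 196. Minimum total cost: 183.

183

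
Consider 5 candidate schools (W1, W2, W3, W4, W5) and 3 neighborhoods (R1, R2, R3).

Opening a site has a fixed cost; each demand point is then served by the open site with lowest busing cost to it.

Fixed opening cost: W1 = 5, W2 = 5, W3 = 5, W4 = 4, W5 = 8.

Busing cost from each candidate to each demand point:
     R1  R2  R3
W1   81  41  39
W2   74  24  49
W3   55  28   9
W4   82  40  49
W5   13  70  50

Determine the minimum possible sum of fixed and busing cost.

Open {W3, W5}: assign each demand point to its cheapest open site.
  R1→W5 13, R2→W3 28, R3→W3 9
  busing cost 50, fixed 13 → total 63.
Compare {W2, W3, W5}: busing cost 46 + fixed 18 = 64.
Compare {W3, W4, W5}: busing cost 50 + fixed 17 = 67.
Compare {W1, W3, W5}: busing cost 50 + fixed 18 = 68.
All other subsets cost ≥ 64. Minimum total cost: 63.

63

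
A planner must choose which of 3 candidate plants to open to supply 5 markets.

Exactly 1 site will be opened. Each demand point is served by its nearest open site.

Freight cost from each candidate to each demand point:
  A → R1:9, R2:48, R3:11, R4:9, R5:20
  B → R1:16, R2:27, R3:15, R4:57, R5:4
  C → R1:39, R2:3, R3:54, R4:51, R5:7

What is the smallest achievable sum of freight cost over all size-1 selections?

Open {A}.
  R1→A 9, R2→A 48, R3→A 11, R4→A 9, R5→A 20  ⇒ total 97.
Compare {B}: total 119.
Compare {C}: total 154.

97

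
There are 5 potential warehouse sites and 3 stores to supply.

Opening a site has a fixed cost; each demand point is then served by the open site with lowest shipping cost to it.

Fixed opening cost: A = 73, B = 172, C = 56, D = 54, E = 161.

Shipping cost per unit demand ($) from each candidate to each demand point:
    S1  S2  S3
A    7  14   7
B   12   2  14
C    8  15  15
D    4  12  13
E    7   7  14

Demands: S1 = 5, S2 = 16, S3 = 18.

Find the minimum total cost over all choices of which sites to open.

Open {A, B}: assign each demand point to its cheapest open site.
  S1→A 5×7=35, S2→B 16×2=32, S3→A 18×7=126
  shipping cost 193, fixed 245 → total 438.
Compare {A}: shipping cost 385 + fixed 73 = 458.
Compare {A, D}: shipping cost 338 + fixed 127 = 465.
Compare {A, B, D}: shipping cost 178 + fixed 299 = 477.
All other subsets cost ≥ 458. Minimum total cost: 438.

438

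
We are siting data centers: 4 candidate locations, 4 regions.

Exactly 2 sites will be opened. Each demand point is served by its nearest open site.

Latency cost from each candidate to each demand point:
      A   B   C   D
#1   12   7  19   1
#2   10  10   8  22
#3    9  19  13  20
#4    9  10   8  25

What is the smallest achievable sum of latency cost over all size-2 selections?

25

Open {#1, #4}.
  A→#4 9, B→#1 7, C→#4 8, D→#1 1  ⇒ total 25.
Compare {#1, #2}: total 26.
Compare {#1, #3}: total 30.
No size-2 selection does better; minimum is 25.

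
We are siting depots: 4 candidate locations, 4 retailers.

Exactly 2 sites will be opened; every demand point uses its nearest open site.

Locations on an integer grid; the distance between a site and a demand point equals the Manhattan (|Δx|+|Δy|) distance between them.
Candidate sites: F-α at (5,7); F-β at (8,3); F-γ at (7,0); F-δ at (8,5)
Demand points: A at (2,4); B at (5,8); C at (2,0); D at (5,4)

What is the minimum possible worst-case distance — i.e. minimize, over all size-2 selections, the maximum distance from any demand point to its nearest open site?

6

Open {F-α, F-γ}.
  Farthest demand point is A at distance 6 (to F-α); all others are ≤ 6.
With {F-γ, F-δ} the worst case is 7.
With {F-β, F-γ} the worst case is 8.
No size-2 selection achieves below 6.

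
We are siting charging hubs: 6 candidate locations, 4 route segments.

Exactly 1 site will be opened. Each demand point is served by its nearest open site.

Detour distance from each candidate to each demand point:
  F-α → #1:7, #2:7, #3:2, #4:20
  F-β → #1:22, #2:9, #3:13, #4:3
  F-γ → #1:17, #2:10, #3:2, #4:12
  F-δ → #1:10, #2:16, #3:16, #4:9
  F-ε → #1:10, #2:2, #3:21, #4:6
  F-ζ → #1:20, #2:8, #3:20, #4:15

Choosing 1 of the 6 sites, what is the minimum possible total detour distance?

36

Open {F-α}.
  #1→F-α 7, #2→F-α 7, #3→F-α 2, #4→F-α 20  ⇒ total 36.
Compare {F-ε}: total 39.
Compare {F-γ}: total 41.
No size-1 selection does better; minimum is 36.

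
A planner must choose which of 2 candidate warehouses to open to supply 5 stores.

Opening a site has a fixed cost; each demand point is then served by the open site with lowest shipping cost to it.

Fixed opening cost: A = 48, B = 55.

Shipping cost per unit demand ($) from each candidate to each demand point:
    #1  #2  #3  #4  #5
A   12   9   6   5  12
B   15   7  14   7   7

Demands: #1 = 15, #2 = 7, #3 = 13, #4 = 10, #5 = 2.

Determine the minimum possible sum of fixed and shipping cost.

Open {A}: assign each demand point to its cheapest open site.
  #1→A 15×12=180, #2→A 7×9=63, #3→A 13×6=78, #4→A 10×5=50, #5→A 2×12=24
  shipping cost 395, fixed 48 → total 443.
Compare {A, B}: shipping cost 371 + fixed 103 = 474.
Compare {B}: shipping cost 540 + fixed 55 = 595.

443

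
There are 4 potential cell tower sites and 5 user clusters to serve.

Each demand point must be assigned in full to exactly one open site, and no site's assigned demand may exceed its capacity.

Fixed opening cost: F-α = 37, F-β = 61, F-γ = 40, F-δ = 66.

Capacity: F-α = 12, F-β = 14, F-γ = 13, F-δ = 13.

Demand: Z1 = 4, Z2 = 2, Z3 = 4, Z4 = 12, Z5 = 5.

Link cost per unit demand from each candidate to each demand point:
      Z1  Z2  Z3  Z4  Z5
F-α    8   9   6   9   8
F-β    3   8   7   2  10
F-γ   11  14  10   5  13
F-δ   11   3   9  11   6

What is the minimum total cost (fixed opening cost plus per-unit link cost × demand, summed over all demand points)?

277

Open {F-β, F-δ}; cheapest assignment that respects the capacities:
  F-β (cap 14, load 14): Z2, Z4 — cost 2×8 + 12×2 = 40
  F-δ (cap 13, load 13): Z1, Z3, Z5 — cost 4×11 + 4×9 + 5×6 = 110
  Shipping 150, fixed 127 → total 277.
  Any other capacity-feasible assignment to {F-β, F-δ} ships for at least 150.
Compare {F-α, F-β, F-δ}: its best feasible assignment gives total 280.
Compare {F-α, F-β, F-γ}: its best feasible assignment gives total 286.
Every other set of open sites that can feasibly serve all demand totals ≥ 280 even under its best assignment. Minimum: 277.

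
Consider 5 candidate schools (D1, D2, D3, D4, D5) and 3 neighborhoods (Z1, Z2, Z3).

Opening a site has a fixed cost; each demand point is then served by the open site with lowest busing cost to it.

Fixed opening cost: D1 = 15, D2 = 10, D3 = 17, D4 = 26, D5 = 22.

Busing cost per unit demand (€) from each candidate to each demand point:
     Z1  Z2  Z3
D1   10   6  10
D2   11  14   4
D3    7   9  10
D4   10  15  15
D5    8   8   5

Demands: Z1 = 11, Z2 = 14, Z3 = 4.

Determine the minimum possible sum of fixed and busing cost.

219

Open {D1, D2, D3}: assign each demand point to its cheapest open site.
  Z1→D3 11×7=77, Z2→D1 14×6=84, Z3→D2 4×4=16
  busing cost 177, fixed 42 → total 219.
Compare {D1, D5}: busing cost 192 + fixed 37 = 229.
Compare {D1, D3}: busing cost 201 + fixed 32 = 233.
Compare {D1, D2}: busing cost 210 + fixed 25 = 235.
All other subsets cost ≥ 229. Minimum total cost: 219.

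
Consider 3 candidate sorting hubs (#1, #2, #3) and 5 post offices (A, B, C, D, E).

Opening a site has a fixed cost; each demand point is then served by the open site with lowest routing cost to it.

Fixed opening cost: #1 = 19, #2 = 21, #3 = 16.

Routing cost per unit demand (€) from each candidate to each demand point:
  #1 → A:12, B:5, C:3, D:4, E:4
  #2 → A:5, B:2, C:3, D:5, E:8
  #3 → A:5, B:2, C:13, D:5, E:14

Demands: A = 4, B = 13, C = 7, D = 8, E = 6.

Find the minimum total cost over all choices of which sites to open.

Open {#1, #3}: assign each demand point to its cheapest open site.
  A→#3 4×5=20, B→#3 13×2=26, C→#1 7×3=21, D→#1 8×4=32, E→#1 6×4=24
  routing cost 123, fixed 35 → total 158.
Compare {#1, #2}: routing cost 123 + fixed 40 = 163.
Compare {#2}: routing cost 155 + fixed 21 = 176.
Compare {#1, #2, #3}: routing cost 123 + fixed 56 = 179.
All other subsets cost ≥ 163. Minimum total cost: 158.

158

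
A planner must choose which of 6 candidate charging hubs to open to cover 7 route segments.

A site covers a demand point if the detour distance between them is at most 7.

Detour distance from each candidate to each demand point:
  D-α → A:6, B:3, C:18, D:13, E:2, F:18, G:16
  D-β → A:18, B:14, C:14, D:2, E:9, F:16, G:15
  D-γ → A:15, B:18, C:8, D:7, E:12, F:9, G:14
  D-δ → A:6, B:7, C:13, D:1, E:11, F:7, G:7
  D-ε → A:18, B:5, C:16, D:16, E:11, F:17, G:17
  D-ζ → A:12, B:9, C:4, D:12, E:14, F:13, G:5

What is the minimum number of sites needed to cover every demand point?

Coverage sets (demand points within 7 of each site):
  D-α: {A, B, E}
  D-β: {D}
  D-γ: {D}
  D-δ: {A, B, D, F, G}
  D-ε: {B}
  D-ζ: {C, G}
No 2 sites suffice: every size-2 union leaves at least one demand point uncovered.
But {D-α, D-δ, D-ζ} covers everything, so the minimum is 3.

3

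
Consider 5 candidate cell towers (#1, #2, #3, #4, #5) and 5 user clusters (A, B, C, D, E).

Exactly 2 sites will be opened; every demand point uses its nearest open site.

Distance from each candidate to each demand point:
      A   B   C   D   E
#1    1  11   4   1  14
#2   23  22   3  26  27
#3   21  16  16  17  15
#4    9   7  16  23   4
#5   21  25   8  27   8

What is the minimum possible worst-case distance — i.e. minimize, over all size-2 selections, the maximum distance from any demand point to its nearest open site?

Open {#1, #4}.
  Farthest demand point is B at distance 7 (to #4); all others are ≤ 7.
With {#1, #5} the worst case is 11.
With {#1, #2} the worst case is 14.
No size-2 selection achieves below 7.

7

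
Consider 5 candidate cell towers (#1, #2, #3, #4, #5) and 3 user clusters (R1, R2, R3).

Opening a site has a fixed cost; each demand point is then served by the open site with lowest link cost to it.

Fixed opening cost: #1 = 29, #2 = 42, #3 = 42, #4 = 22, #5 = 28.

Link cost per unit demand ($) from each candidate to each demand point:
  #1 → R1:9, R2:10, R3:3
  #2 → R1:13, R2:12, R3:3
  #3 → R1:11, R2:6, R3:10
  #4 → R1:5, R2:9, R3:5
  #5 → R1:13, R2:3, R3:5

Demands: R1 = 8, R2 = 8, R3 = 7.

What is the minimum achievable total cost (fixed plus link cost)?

149

Open {#4, #5}: assign each demand point to its cheapest open site.
  R1→#4 8×5=40, R2→#5 8×3=24, R3→#4 7×5=35
  link cost 99, fixed 50 → total 149.
Compare {#1, #4, #5}: link cost 85 + fixed 79 = 164.
Compare {#4}: link cost 147 + fixed 22 = 169.
Compare {#1, #5}: link cost 117 + fixed 57 = 174.
All other subsets cost ≥ 164. Minimum total cost: 149.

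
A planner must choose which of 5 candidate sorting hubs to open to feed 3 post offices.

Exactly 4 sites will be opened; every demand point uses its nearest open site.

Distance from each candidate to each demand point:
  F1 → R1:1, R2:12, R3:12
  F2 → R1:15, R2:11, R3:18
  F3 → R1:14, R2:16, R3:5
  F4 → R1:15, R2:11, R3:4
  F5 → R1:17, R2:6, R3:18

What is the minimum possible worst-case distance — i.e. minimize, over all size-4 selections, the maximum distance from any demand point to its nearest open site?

Open {F1, F2, F3, F5}.
  Farthest demand point is R2 at distance 6 (to F5); all others are ≤ 6.
With {F1, F2, F4, F5} the worst case is 6.
With {F1, F3, F4, F5} the worst case is 6.
No size-4 selection achieves below 6.

6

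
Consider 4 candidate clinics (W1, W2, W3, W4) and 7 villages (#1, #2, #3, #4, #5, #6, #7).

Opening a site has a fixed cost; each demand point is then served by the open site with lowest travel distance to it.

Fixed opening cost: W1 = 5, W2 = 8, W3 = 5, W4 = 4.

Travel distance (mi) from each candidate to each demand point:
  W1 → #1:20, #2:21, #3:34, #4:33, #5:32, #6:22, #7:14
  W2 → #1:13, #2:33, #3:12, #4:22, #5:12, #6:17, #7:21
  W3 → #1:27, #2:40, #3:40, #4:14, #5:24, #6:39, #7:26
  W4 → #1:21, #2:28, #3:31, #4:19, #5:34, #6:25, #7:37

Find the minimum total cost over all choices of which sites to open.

Open {W1, W2, W3}: assign each demand point to its cheapest open site.
  #1→W2 13, #2→W1 21, #3→W2 12, #4→W3 14, #5→W2 12, #6→W2 17, #7→W1 14
  travel distance 103, fixed 18 → total 121.
Compare {W1, W2}: travel distance 111 + fixed 13 = 124.
Compare {W1, W2, W4}: travel distance 108 + fixed 17 = 125.
Compare {W1, W2, W3, W4}: travel distance 103 + fixed 22 = 125.
All other subsets cost ≥ 124. Minimum total cost: 121.

121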